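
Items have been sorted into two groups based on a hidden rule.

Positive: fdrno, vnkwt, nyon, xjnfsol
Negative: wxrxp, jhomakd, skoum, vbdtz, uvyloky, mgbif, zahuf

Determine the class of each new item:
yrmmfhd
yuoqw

The pattern is that an item is 'Positive' exactly when: contains 'n'.
yrmmfhd: no 'n', does not satisfy this → Negative. yuoqw: no 'n', does not satisfy this → Negative.

Negative, Negative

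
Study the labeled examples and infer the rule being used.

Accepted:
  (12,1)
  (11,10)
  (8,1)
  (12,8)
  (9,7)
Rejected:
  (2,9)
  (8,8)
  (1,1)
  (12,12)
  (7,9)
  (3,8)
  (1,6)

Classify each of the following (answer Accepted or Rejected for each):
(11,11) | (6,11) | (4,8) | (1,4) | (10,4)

Rejected, Rejected, Rejected, Rejected, Accepted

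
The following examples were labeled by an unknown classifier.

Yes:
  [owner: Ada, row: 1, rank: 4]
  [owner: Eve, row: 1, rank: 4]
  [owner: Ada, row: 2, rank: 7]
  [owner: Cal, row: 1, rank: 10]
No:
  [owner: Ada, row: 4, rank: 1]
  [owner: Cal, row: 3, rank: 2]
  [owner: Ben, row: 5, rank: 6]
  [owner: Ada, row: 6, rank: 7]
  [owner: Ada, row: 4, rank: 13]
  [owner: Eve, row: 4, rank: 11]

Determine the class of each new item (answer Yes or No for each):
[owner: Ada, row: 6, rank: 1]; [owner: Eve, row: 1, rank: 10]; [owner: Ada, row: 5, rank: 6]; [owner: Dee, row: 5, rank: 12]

The classifier is using: row ≤ 2.
[owner: Ada, row: 6, rank: 1] → row = 6 → No. [owner: Eve, row: 1, rank: 10] → row = 1 → Yes. [owner: Ada, row: 5, rank: 6] → row = 5 → No. [owner: Dee, row: 5, rank: 12] → row = 5 → No.

No, Yes, No, No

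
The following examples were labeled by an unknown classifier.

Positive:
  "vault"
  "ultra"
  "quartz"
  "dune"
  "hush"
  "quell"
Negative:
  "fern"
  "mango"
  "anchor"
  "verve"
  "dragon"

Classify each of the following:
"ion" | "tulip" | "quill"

Negative, Positive, Positive

One predicate separates the groups cleanly: contains 'u'.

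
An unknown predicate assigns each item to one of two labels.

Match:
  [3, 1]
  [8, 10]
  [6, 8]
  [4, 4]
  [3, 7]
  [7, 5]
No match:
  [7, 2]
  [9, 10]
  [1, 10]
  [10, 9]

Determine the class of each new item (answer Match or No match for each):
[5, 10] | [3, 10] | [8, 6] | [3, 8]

No match, No match, Match, No match

The rule appears to be: sum is even.
[5, 10]: 5+10 = 15, fails the rule → No match. [3, 10]: 3+10 = 13, fails the rule → No match. [8, 6]: 8+6 = 14, has this property → Match. [3, 8]: 3+8 = 11, fails the rule → No match.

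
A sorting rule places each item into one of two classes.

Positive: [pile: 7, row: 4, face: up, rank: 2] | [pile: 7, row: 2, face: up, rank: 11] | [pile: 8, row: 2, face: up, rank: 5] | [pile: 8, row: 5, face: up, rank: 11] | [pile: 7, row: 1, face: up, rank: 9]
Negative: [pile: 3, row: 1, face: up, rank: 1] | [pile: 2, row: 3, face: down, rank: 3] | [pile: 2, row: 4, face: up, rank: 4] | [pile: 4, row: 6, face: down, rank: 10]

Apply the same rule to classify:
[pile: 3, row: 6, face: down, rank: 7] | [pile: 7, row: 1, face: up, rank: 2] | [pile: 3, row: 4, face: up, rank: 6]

The simplest hypothesis consistent with all the labels is: pile ≥ 7.
[pile: 3, row: 6, face: down, rank: 7]: pile = 3 — doesn't qualify, so Negative. [pile: 7, row: 1, face: up, rank: 2]: pile = 7 — qualifies, so Positive. [pile: 3, row: 4, face: up, rank: 6]: pile = 3 — doesn't qualify, so Negative.

Negative, Positive, Negative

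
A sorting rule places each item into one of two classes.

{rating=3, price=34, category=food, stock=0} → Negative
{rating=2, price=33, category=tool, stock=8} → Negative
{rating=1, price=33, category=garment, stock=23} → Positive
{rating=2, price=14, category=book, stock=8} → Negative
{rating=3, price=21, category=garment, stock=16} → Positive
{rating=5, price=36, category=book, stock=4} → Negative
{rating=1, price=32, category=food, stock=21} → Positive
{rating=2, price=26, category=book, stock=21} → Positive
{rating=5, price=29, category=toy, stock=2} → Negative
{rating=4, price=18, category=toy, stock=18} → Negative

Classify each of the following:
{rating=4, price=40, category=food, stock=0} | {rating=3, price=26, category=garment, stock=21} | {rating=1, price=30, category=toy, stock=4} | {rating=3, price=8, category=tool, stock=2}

Negative, Positive, Negative, Negative

Every 'Positive' example satisfies: price ≥ 21 AND stock ≥ 16. None of the 'Negative' examples do.
{rating=4, price=40, category=food, stock=0}: price = 40, stock = 0 — doesn't match, so Negative. {rating=3, price=26, category=garment, stock=21}: price = 26, stock = 21 — meets the rule, so Positive. {rating=1, price=30, category=toy, stock=4}: price = 30, stock = 4 — doesn't match, so Negative. {rating=3, price=8, category=tool, stock=2}: price = 8, stock = 2 — doesn't match, so Negative.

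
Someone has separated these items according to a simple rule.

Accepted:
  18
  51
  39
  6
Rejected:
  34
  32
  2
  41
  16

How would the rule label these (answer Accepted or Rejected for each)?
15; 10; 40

Accepted, Rejected, Rejected

Checking candidate rules against both groups, what survives is: multiple of 3.
Accepted: 15, since 15 = 3·5. Rejected: 10, since 10 = 3·3 + 1. Rejected: 40, since 40 = 3·13 + 1.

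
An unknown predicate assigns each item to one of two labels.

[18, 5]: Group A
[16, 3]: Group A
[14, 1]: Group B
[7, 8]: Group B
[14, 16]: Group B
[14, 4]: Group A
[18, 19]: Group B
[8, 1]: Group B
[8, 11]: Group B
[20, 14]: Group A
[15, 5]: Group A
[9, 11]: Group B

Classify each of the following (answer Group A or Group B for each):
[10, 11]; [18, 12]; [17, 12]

The pattern is that an item is 'Group A' exactly when: first > second AND sum ≥ 18.
[10, 11]: 10 < 11, 10+11 = 21 — does not pass, so Group B. [18, 12]: 18 > 12, 18+12 = 30 — checks out, so Group A. [17, 12]: 17 > 12, 17+12 = 29 — checks out, so Group A.

Group B, Group A, Group A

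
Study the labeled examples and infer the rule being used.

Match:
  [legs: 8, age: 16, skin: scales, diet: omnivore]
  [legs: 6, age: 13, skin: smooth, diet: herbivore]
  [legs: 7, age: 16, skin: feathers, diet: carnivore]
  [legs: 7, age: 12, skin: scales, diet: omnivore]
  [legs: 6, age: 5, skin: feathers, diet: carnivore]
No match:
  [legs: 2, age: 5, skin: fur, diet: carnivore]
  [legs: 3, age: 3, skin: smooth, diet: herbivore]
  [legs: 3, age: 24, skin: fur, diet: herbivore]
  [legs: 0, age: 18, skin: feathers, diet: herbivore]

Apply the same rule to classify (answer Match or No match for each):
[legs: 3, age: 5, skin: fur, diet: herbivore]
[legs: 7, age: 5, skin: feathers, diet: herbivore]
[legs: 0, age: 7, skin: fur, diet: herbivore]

No match, Match, No match

'Match' ⟺ legs ≥ 6.
[legs: 3, age: 5, skin: fur, diet: herbivore] → legs = 3 → No match.
[legs: 7, age: 5, skin: feathers, diet: herbivore] → legs = 7 → Match.
[legs: 0, age: 7, skin: fur, diet: herbivore] → legs = 0 → No match.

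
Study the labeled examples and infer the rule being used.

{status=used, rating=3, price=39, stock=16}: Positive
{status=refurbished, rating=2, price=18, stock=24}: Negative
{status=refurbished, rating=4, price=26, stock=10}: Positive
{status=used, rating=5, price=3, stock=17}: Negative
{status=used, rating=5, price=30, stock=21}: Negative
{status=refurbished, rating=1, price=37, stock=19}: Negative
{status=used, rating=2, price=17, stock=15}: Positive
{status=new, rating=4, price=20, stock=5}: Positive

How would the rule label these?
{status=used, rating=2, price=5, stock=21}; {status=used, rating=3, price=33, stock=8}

Every 'Positive' example satisfies: stock ≤ 16. None of the 'Negative' examples do.
{status=used, rating=2, price=5, stock=21}: stock = 21 — fails this test, so Negative. {status=used, rating=3, price=33, stock=8}: stock = 8 — satisfies this, so Positive.

Negative, Positive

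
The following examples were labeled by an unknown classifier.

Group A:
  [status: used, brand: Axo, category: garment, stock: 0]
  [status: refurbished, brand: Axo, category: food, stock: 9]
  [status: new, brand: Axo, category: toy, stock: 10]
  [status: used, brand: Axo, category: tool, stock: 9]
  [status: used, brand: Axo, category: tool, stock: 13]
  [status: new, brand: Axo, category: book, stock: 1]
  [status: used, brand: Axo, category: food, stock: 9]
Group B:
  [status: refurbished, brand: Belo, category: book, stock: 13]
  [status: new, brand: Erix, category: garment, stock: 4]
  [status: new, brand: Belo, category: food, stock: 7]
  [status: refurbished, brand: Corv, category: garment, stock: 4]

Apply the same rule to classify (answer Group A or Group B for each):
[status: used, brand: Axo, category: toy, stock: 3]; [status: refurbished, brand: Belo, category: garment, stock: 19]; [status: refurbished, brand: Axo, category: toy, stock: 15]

The classifier is using: brand is Axo.
[status: used, brand: Axo, category: toy, stock: 3] → brand is Axo → Group A.
[status: refurbished, brand: Belo, category: garment, stock: 19] → brand is Belo → Group B.
[status: refurbished, brand: Axo, category: toy, stock: 15] → brand is Axo → Group A.

Group A, Group B, Group A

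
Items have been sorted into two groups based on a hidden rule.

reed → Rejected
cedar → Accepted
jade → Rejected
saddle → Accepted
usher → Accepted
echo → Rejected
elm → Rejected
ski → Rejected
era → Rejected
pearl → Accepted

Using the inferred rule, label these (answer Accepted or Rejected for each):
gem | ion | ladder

Rejected, Rejected, Accepted

'Accepted' ⟺ length ≥ 5.
Rejected: gem, since length 3. Rejected: ion, since length 3. Accepted: ladder, since length 6.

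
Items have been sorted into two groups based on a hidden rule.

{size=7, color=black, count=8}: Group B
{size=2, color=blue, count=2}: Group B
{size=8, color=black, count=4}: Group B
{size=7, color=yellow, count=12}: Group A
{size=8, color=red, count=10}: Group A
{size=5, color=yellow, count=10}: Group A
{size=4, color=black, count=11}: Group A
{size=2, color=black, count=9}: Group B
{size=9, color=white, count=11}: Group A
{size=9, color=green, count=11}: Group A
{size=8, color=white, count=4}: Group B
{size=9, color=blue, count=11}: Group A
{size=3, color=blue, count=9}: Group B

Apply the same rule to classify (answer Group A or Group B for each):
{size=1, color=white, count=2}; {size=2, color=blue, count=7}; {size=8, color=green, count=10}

Group B, Group B, Group A

Rule: count ≥ 10. This holds for each 'Group A' example and fails for each 'Group B' one.
{size=1, color=white, count=2} → count = 2 → Group B.
{size=2, color=blue, count=7} → count = 7 → Group B.
{size=8, color=green, count=10} → count = 10 → Group A.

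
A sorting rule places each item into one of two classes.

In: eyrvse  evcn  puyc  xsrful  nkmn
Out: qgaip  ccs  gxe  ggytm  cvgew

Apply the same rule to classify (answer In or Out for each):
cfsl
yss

Every 'In' example satisfies: even length. None of the 'Out' examples do.
In: cfsl, since length 4.
Out: yss, since length 3.

In, Out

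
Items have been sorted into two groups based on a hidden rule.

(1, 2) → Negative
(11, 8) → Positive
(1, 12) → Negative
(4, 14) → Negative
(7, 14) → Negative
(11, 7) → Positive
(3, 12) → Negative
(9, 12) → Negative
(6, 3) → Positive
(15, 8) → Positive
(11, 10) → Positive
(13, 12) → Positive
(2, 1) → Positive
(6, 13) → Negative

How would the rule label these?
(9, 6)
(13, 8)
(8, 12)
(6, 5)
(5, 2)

All 'Positive' examples share one property — first > second — and every 'Negative' example lacks it.
(9, 6) → 9 > 6 → Positive. (13, 8) → 13 > 8 → Positive. (8, 12) → 8 < 12 → Negative. (6, 5) → 6 > 5 → Positive. (5, 2) → 5 > 2 → Positive.

Positive, Positive, Negative, Positive, Positive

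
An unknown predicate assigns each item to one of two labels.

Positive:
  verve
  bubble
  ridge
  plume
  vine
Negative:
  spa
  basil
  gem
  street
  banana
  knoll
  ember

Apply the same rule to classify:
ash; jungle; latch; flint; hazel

Negative, Positive, Negative, Negative, Negative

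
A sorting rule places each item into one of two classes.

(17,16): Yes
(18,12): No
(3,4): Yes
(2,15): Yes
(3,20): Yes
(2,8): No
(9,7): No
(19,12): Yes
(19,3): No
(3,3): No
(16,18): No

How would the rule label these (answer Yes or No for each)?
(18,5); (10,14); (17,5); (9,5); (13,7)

Yes, No, No, No, No

Looking at the examples, the only property every 'Yes' case has and every 'No' case lacks is: sum is odd.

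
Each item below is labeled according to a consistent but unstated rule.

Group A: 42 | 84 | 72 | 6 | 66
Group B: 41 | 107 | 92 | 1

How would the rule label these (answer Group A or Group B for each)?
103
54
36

The distinguishing property — multiple of 3 — holds for all the 'Group A' cases and none of the 'Group B' cases.
103: 103 = 3·34 + 1, doesn't qualify → Group B. 54: 54 = 3·18, meets the rule → Group A. 36: 36 = 3·12, meets the rule → Group A.

Group B, Group A, Group A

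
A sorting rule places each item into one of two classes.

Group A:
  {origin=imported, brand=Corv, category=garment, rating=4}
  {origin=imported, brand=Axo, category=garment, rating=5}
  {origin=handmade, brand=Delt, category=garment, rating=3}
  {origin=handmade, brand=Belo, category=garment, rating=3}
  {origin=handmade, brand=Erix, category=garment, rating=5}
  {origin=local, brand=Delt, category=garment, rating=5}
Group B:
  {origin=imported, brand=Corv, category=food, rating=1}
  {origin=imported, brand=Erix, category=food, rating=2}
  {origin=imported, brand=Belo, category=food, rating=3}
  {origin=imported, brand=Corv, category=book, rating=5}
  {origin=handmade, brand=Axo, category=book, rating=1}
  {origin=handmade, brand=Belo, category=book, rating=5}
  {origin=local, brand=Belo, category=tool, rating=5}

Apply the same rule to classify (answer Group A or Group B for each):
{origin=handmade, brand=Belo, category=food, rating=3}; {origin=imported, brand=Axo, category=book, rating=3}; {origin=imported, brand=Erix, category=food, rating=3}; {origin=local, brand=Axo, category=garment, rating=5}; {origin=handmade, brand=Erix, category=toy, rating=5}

Group B, Group B, Group B, Group A, Group B

Looking at the examples, the only property every 'Group A' case has and every 'Group B' case lacks is: category is garment.
{origin=handmade, brand=Belo, category=food, rating=3} — category is food, hence Group B. {origin=imported, brand=Axo, category=book, rating=3} — category is book, hence Group B. {origin=imported, brand=Erix, category=food, rating=3} — category is food, hence Group B. {origin=local, brand=Axo, category=garment, rating=5} — category is garment, hence Group A. {origin=handmade, brand=Erix, category=toy, rating=5} — category is toy, hence Group B.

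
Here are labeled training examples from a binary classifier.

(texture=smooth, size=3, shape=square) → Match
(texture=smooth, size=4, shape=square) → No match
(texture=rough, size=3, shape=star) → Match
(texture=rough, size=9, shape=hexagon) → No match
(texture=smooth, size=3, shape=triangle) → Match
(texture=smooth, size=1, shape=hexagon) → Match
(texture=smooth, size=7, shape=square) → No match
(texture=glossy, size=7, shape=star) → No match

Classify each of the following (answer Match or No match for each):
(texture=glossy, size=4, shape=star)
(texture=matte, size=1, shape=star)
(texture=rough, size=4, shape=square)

No match, Match, No match

Every 'Match' example satisfies: size ≤ 3. None of the 'No match' examples do.
(texture=glossy, size=4, shape=star): size = 4, does not fit → No match.
(texture=matte, size=1, shape=star): size = 1, satisfies this → Match.
(texture=rough, size=4, shape=square): size = 4, does not fit → No match.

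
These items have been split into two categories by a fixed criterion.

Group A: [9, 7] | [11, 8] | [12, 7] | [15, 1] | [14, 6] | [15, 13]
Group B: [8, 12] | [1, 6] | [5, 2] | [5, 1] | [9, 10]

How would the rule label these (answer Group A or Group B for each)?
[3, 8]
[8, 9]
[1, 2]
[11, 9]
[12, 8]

The common property of the 'Group A' items is: first > second AND sum ≥ 16. No 'Group B' item has it.
[3, 8] → 3 < 8, 3+8 = 11 → Group B.
[8, 9] → 8 < 9, 8+9 = 17 → Group B.
[1, 2] → 1 < 2, 1+2 = 3 → Group B.
[11, 9] → 11 > 9, 11+9 = 20 → Group A.
[12, 8] → 12 > 8, 12+8 = 20 → Group A.

Group B, Group B, Group B, Group A, Group A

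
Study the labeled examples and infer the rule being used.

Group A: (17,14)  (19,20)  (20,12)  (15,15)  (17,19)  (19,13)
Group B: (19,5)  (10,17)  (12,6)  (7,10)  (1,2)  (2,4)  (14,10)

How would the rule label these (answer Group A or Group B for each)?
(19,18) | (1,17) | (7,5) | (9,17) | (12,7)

The pattern is that an item is 'Group A' exactly when: sum ≥ 30.
(19,18) → 19+18 = 37 → Group A. (1,17) → 1+17 = 18 → Group B. (7,5) → 7+5 = 12 → Group B. (9,17) → 9+17 = 26 → Group B. (12,7) → 12+7 = 19 → Group B.

Group A, Group B, Group B, Group B, Group B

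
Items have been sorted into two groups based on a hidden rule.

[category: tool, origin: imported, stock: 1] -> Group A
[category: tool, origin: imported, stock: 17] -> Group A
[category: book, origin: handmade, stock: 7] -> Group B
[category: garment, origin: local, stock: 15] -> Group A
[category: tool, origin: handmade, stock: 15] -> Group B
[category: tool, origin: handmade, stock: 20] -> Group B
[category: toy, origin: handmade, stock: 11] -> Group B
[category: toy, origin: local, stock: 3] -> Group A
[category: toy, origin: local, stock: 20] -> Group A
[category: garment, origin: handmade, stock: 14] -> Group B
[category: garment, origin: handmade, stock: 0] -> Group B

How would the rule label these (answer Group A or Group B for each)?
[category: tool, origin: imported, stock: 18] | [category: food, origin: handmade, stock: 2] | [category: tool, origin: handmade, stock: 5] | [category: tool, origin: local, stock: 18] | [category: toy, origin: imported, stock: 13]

Group A, Group B, Group B, Group A, Group A

Looking at the examples, the only property every 'Group A' case has and every 'Group B' case lacks is: origin is not handmade.
[category: tool, origin: imported, stock: 18] — origin is imported, hence Group A. [category: food, origin: handmade, stock: 2] — origin is handmade, hence Group B. [category: tool, origin: handmade, stock: 5] — origin is handmade, hence Group B. [category: tool, origin: local, stock: 18] — origin is local, hence Group A. [category: toy, origin: imported, stock: 13] — origin is imported, hence Group A.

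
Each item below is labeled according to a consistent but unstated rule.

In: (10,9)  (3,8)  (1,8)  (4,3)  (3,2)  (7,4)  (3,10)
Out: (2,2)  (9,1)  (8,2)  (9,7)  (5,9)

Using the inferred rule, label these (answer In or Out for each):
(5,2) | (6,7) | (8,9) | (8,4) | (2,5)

In, In, In, Out, In

'In' ⟺ sum is odd.
(5,2): 5+2 = 7, matches → In.
(6,7): 6+7 = 13, matches → In.
(8,9): 8+9 = 17, matches → In.
(8,4): 8+4 = 12, does not pass → Out.
(2,5): 2+5 = 7, matches → In.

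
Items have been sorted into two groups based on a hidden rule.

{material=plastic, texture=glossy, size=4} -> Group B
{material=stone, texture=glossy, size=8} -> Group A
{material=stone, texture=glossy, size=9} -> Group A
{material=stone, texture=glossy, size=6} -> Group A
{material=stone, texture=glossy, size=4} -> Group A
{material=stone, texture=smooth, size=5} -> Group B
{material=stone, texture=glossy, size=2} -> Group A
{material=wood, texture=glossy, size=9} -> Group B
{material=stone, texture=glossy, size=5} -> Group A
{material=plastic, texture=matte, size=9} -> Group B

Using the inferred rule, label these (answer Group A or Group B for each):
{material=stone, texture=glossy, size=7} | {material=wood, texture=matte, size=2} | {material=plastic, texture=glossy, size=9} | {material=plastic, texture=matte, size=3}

Group A, Group B, Group B, Group B

Every 'Group A' example satisfies: texture is glossy AND material is stone. None of the 'Group B' examples do.
{material=stone, texture=glossy, size=7}: texture is glossy, material is stone — has this property, so Group A.
{material=wood, texture=matte, size=2}: texture is matte, material is wood — does not fit, so Group B.
{material=plastic, texture=glossy, size=9}: texture is glossy, material is plastic — does not fit, so Group B.
{material=plastic, texture=matte, size=3}: texture is matte, material is plastic — does not fit, so Group B.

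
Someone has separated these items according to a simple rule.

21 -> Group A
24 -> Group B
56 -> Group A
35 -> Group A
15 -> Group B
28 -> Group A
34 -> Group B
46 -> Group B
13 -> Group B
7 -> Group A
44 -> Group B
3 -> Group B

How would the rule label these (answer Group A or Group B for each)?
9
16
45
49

The simplest hypothesis consistent with all the labels is: multiple of 7.

Group B, Group B, Group B, Group A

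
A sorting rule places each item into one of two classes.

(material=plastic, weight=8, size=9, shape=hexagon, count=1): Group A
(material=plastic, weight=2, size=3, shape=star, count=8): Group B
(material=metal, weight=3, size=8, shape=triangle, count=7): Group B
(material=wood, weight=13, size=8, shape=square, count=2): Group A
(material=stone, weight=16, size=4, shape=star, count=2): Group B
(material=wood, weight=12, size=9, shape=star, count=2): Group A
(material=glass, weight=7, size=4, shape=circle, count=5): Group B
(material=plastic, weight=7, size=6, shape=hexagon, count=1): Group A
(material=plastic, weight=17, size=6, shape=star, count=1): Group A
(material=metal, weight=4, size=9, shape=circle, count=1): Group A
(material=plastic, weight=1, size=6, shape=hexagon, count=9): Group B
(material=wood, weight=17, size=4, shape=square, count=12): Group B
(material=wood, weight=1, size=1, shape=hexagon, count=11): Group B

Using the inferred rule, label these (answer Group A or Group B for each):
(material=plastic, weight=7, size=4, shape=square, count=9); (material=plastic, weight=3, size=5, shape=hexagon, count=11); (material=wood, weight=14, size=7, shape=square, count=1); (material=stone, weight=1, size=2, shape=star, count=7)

Rule: size ≥ 6 AND count ≤ 2. This holds for each 'Group A' example and fails for each 'Group B' one.

Group B, Group B, Group A, Group B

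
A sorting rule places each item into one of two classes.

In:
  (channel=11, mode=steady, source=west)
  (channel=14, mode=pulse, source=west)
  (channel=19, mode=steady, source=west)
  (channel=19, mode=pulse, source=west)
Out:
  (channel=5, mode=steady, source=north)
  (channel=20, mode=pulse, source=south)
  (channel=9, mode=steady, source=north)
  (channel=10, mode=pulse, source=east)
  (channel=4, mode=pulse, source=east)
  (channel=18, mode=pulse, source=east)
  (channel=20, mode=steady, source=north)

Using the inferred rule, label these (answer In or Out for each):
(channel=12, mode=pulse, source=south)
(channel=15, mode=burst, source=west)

Checking candidate rules against both groups, what survives is: source is west.

Out, In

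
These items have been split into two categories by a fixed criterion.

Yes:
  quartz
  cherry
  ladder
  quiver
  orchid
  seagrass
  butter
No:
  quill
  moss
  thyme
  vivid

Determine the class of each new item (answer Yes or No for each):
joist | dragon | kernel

No, Yes, Yes

All 'Yes' examples share one property — contains 'r' — and every 'No' example lacks it.
joist → no 'r' → No. dragon → has 'r' → Yes. kernel → has 'r' → Yes.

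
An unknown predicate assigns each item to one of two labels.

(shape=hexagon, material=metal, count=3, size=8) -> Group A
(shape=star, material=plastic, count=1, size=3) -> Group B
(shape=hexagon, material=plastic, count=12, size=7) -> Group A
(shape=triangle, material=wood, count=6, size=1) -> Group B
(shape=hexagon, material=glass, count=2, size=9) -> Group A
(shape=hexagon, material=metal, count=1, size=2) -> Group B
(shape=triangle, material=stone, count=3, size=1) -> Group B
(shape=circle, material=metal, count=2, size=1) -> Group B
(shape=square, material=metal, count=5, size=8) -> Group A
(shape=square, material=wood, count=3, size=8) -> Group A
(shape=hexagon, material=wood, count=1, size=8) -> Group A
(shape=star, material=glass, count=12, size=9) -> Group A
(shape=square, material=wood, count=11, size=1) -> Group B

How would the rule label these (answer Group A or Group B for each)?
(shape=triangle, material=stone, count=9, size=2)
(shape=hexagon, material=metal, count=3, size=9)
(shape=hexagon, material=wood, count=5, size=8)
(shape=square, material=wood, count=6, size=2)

Group B, Group A, Group A, Group B

The distinguishing property — size ≥ 7 — holds for all the 'Group A' cases and none of the 'Group B' cases.
(shape=triangle, material=stone, count=9, size=2): size = 2 — lacks this property, so Group B.
(shape=hexagon, material=metal, count=3, size=9): size = 9 — passes, so Group A.
(shape=hexagon, material=wood, count=5, size=8): size = 8 — passes, so Group A.
(shape=square, material=wood, count=6, size=2): size = 2 — lacks this property, so Group B.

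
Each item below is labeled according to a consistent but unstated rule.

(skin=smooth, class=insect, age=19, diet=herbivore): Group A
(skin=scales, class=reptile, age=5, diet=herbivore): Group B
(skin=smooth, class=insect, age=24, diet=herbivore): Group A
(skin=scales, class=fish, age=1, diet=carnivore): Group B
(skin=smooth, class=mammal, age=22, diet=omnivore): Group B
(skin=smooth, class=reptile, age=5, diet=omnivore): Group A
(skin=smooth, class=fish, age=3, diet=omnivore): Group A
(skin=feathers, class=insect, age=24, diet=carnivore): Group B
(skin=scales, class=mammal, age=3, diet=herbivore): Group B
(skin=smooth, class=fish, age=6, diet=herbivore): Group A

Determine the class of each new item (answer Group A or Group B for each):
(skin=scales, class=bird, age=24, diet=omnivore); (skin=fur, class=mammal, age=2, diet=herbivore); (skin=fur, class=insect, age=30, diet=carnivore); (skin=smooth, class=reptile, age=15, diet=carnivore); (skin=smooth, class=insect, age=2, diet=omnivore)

A rule that fits every label: skin is smooth AND age ≠ 22 — true of each 'Group A' example, false of each 'Group B' one.
(skin=scales, class=bird, age=24, diet=omnivore) → skin is scales, age = 24 → Group B.
(skin=fur, class=mammal, age=2, diet=herbivore) → skin is fur, age = 2 → Group B.
(skin=fur, class=insect, age=30, diet=carnivore) → skin is fur, age = 30 → Group B.
(skin=smooth, class=reptile, age=15, diet=carnivore) → skin is smooth, age = 15 → Group A.
(skin=smooth, class=insect, age=2, diet=omnivore) → skin is smooth, age = 2 → Group A.

Group B, Group B, Group B, Group A, Group A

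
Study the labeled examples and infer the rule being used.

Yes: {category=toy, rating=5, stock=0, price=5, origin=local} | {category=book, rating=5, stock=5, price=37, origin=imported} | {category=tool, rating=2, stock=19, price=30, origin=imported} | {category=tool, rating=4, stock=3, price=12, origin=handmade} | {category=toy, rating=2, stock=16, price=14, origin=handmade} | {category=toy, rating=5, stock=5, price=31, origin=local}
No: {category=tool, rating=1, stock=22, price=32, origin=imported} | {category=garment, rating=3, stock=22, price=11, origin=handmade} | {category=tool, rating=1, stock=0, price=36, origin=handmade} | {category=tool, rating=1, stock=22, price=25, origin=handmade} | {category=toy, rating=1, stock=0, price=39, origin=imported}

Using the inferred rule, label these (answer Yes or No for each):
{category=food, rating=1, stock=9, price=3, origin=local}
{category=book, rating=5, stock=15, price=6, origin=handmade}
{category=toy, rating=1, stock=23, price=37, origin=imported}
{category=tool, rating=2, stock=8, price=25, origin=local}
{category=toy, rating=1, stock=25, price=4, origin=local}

The pattern is that an item is 'Yes' exactly when: rating ≥ 2 AND stock ≤ 19.
{category=food, rating=1, stock=9, price=3, origin=local}: No (rating = 1, stock = 9).
{category=book, rating=5, stock=15, price=6, origin=handmade}: Yes (rating = 5, stock = 15).
{category=toy, rating=1, stock=23, price=37, origin=imported}: No (rating = 1, stock = 23).
{category=tool, rating=2, stock=8, price=25, origin=local}: Yes (rating = 2, stock = 8).
{category=toy, rating=1, stock=25, price=4, origin=local}: No (rating = 1, stock = 25).

No, Yes, No, Yes, No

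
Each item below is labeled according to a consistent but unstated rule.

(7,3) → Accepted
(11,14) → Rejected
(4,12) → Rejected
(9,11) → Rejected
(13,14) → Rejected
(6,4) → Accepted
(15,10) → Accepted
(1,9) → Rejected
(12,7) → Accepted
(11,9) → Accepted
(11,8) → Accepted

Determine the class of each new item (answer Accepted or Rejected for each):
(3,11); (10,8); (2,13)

Rejected, Accepted, Rejected

The rule appears to be: first > second.
(3,11): Rejected (3 < 11). (10,8): Accepted (10 > 8). (2,13): Rejected (2 < 13).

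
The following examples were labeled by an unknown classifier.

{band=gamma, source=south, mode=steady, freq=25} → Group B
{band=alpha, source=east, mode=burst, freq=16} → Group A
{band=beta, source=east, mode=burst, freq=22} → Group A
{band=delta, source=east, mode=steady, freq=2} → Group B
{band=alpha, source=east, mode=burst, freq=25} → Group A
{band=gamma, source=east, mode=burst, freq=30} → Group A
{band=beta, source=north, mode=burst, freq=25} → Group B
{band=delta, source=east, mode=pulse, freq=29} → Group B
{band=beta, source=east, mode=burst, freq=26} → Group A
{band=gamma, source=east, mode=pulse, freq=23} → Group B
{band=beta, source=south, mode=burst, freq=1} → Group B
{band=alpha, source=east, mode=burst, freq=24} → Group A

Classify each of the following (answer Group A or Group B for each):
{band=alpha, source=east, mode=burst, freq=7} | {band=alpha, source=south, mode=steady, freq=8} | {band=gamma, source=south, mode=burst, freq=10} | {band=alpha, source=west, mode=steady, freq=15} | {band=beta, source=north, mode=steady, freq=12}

The classifier is using: source is east AND mode is burst.
{band=alpha, source=east, mode=burst, freq=7}: source is east, mode is burst, has this property → Group A. {band=alpha, source=south, mode=steady, freq=8}: source is south, mode is steady, does not satisfy this → Group B. {band=gamma, source=south, mode=burst, freq=10}: source is south, mode is burst, does not satisfy this → Group B. {band=alpha, source=west, mode=steady, freq=15}: source is west, mode is steady, does not satisfy this → Group B. {band=beta, source=north, mode=steady, freq=12}: source is north, mode is steady, does not satisfy this → Group B.

Group A, Group B, Group B, Group B, Group B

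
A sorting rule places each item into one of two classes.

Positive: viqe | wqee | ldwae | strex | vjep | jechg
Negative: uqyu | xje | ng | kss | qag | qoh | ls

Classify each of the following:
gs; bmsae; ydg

Negative, Positive, Negative

'Positive' ⟺ length ≥ 4 AND contains 'e'.
gs: length 2, no 'e', fails the rule → Negative.
bmsae: length 5, has 'e', qualifies → Positive.
ydg: length 3, no 'e', fails the rule → Negative.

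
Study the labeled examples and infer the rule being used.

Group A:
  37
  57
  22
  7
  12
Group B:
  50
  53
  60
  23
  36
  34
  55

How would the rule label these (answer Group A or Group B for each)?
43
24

Comparing the two groups points to one rule — ≡ 2 (mod 5).
Group B: 43, since 43 mod 5 = 3.
Group B: 24, since 24 mod 5 = 4.

Group B, Group B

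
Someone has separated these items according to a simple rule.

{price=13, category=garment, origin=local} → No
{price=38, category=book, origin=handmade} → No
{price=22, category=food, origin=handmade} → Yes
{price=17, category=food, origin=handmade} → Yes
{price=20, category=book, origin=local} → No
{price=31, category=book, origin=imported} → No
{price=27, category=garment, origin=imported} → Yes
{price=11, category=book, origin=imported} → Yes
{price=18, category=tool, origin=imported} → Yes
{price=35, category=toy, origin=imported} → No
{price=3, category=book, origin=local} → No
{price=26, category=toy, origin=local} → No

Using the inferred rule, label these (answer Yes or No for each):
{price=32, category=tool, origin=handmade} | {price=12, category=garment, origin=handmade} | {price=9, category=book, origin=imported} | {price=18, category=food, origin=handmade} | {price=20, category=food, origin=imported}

No, Yes, Yes, Yes, Yes

The rule appears to be: origin is not local AND price ≤ 27.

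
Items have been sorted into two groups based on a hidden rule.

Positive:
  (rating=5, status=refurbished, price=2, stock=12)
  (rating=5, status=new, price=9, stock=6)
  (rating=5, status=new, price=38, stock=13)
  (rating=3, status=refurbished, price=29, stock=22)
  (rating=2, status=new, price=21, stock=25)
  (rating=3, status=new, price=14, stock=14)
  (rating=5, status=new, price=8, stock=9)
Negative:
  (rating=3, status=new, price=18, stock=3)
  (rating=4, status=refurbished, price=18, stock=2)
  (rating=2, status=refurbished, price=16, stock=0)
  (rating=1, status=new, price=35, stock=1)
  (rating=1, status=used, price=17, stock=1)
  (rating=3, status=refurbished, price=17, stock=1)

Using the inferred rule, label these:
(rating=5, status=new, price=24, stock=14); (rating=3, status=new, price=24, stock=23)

Positive, Positive

The simplest hypothesis consistent with all the labels is: stock ≥ 6.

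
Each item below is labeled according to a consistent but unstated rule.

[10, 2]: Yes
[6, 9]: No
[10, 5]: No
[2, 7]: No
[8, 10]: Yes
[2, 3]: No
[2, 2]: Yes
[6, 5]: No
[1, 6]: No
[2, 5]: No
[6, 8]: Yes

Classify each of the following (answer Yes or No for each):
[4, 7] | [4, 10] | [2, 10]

No, Yes, Yes

Every 'Yes' example satisfies: sum is even. None of the 'No' examples do.
[4, 7]: No (4+7 = 11).
[4, 10]: Yes (4+10 = 14).
[2, 10]: Yes (2+10 = 12).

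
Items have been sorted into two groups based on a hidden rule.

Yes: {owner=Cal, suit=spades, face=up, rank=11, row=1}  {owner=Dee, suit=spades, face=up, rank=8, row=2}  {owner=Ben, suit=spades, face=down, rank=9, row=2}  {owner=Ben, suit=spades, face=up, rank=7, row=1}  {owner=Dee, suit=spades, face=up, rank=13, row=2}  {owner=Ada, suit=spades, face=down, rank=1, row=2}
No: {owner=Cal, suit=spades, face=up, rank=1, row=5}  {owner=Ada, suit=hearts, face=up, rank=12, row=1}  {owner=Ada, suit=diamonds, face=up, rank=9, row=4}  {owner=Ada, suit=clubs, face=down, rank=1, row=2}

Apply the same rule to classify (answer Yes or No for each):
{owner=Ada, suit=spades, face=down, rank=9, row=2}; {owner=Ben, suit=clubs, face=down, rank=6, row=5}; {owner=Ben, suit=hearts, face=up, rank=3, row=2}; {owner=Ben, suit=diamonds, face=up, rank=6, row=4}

Yes, No, No, No

Rule: suit is spades AND row ≤ 2. This holds for each 'Yes' example and fails for each 'No' one.
Yes: {owner=Ada, suit=spades, face=down, rank=9, row=2}, since suit is spades, row = 2.
No: {owner=Ben, suit=clubs, face=down, rank=6, row=5}, since suit is clubs, row = 5.
No: {owner=Ben, suit=hearts, face=up, rank=3, row=2}, since suit is hearts, row = 2.
No: {owner=Ben, suit=diamonds, face=up, rank=6, row=4}, since suit is diamonds, row = 4.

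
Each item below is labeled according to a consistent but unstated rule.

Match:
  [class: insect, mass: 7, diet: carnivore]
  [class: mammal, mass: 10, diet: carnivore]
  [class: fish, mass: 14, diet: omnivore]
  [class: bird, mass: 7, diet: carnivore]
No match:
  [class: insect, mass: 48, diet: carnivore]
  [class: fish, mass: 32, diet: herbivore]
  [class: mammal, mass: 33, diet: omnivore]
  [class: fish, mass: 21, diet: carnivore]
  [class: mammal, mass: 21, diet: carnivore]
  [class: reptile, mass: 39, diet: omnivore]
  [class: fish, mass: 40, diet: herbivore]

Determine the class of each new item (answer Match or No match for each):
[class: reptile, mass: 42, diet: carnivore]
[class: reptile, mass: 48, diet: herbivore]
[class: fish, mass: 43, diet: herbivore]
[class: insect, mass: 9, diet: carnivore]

No match, No match, No match, Match

Every 'Match' example satisfies: mass ≤ 14. None of the 'No match' examples do.
[class: reptile, mass: 42, diet: carnivore] → mass = 42 → No match.
[class: reptile, mass: 48, diet: herbivore] → mass = 48 → No match.
[class: fish, mass: 43, diet: herbivore] → mass = 43 → No match.
[class: insect, mass: 9, diet: carnivore] → mass = 9 → Match.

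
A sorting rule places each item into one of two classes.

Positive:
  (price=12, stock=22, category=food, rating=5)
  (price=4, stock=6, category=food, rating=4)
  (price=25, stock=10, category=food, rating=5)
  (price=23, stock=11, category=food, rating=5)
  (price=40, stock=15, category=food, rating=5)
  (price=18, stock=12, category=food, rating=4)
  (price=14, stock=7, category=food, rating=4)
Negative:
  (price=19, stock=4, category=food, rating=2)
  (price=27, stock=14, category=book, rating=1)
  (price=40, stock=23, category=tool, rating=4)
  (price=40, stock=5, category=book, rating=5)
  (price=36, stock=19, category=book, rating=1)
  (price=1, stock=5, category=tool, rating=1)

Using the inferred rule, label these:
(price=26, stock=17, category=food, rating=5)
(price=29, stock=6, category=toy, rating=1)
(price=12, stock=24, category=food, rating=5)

Positive, Negative, Positive

'Positive' ⟺ category is food AND stock ≥ 5.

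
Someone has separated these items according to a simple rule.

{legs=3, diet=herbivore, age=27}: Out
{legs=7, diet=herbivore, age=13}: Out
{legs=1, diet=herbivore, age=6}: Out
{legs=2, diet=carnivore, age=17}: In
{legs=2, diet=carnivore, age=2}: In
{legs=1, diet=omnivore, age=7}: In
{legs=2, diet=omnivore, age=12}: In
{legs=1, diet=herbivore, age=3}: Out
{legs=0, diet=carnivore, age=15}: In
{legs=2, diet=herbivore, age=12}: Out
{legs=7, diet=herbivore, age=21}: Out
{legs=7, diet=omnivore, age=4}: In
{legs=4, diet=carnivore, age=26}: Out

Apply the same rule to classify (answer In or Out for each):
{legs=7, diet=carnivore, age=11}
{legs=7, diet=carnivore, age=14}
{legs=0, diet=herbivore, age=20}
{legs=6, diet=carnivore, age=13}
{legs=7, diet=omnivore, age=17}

In, In, Out, In, In

The pattern is that an item is 'In' exactly when: diet is not herbivore AND age ≤ 17.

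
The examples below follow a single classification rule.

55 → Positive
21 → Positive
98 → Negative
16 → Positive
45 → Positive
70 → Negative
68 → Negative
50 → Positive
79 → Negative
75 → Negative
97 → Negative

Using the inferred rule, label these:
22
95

Positive, Negative

Every 'Positive' example satisfies: at most 55. None of the 'Negative' examples do.
22 → 22 ≤ 55 → Positive. 95 → 95 > 55 → Negative.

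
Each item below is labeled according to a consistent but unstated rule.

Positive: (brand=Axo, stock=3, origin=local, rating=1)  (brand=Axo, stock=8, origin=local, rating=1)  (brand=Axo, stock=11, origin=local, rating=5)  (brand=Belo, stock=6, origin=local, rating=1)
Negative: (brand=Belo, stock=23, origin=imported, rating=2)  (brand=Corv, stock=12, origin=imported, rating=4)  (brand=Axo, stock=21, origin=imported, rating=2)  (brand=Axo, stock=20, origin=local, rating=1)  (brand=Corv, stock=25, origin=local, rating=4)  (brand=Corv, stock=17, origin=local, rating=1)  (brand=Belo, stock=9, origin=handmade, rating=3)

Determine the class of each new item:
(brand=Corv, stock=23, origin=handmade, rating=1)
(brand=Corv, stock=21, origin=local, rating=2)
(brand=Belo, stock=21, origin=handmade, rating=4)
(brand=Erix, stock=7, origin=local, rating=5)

The distinguishing property — origin is local AND stock ≤ 11 — holds for all the 'Positive' cases and none of the 'Negative' cases.
(brand=Corv, stock=23, origin=handmade, rating=1) — origin is handmade, stock = 23, hence Negative.
(brand=Corv, stock=21, origin=local, rating=2) — origin is local, stock = 21, hence Negative.
(brand=Belo, stock=21, origin=handmade, rating=4) — origin is handmade, stock = 21, hence Negative.
(brand=Erix, stock=7, origin=local, rating=5) — origin is local, stock = 7, hence Positive.

Negative, Negative, Negative, Positive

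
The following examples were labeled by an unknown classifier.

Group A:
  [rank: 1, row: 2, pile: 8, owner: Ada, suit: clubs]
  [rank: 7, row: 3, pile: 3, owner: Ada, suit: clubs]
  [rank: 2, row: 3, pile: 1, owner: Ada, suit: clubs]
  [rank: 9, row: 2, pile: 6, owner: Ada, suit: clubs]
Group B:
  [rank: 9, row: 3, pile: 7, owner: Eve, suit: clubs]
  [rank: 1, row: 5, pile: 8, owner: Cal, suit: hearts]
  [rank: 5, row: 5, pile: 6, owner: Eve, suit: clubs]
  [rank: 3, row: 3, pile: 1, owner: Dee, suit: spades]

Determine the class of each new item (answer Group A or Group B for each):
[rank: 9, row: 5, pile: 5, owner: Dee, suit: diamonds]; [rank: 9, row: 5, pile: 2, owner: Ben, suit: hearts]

All 'Group A' examples share one property — owner is Ada — and every 'Group B' example lacks it.
Group B: [rank: 9, row: 5, pile: 5, owner: Dee, suit: diamonds], since owner is Dee. Group B: [rank: 9, row: 5, pile: 2, owner: Ben, suit: hearts], since owner is Ben.

Group B, Group B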